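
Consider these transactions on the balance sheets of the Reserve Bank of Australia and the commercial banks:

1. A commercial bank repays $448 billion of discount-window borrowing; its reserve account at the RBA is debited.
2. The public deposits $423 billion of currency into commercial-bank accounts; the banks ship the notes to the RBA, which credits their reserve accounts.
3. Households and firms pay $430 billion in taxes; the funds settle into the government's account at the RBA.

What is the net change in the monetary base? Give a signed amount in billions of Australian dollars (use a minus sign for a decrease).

RBA balance sheet:
  Assets:      Loans to banks −$448B
  Liabilities: Bank reserves −$455B, Currency in circulation −$423B, Government deposits +$430B
Monetary base = currency + reserves: −$423B + (−$455B) = -$878 billion.

-$878 billion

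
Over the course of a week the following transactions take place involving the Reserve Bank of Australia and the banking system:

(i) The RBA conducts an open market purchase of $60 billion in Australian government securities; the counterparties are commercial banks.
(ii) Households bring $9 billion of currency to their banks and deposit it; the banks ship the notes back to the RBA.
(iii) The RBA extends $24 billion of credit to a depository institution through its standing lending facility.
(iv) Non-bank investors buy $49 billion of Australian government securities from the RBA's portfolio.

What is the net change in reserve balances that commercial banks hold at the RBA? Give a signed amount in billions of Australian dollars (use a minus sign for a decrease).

+$44 billion

OMO purchase (from banks) $60 billion: the RBA pays by crediting reserve accounts → +$60B.
Currency deposit $9 billion: returned notes are swapped for reserve credit → +$9B.
Discount-window loan $24 billion: the loan is credited to the bank's reserve account → +$24B.
Asset sale (to non-banks) $49 billion: the non-bank buyers' banks settle from reserves → −$49B.
Net: 60 + 9 + 24 − 49 = +$44 billion.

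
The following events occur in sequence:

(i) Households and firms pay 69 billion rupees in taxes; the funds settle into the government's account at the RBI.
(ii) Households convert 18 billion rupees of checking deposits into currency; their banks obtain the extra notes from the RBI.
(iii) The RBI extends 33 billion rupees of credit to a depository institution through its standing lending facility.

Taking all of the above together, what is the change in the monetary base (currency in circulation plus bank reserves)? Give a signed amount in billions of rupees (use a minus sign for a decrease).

Government account inflow 69 billion rupees: reserves shift to a non-base liability → −69B.
Currency withdrawal 18 billion rupees: just a shift between currency and reserves — both are base money → 0.
Discount-window loan 33 billion rupees: RBI balance sheet expands → +33B.
Net: −69 + 0 + 33 = -36 billion.

-36 billion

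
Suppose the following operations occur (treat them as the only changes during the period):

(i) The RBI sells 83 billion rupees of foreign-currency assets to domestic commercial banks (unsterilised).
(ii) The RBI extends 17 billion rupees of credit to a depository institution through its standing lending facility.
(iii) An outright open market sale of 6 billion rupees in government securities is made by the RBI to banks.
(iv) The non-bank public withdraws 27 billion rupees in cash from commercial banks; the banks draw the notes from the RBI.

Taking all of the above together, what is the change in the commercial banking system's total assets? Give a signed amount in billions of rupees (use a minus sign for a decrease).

FX sale 83 billion rupees: just an asset swap on bank balance sheets → 0.
Discount-window loan 17 billion rupees: bank balance sheets expand → +17B.
OMO sale (to banks) 6 billion rupees: just an asset swap on bank balance sheets → 0.
Currency withdrawal 27 billion rupees: bank balance sheets shrink → −27B.
Net: 0 + 17 + 0 − 27 = -10 billion.

-10 billion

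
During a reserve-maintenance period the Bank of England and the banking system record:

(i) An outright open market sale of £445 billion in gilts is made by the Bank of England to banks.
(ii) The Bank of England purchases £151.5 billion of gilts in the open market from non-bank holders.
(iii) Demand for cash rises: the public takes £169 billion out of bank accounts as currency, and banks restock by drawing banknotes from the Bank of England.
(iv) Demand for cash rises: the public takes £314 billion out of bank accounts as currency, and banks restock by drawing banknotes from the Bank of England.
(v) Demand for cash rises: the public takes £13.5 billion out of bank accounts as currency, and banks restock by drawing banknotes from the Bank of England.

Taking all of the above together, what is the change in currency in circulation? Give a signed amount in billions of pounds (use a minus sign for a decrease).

Bank of England balance sheet:
  Assets:      Securities −£293.5B
  Liabilities: Bank reserves −£790B, Currency in circulation +£496.5B
Commercial banking system:
  Assets:      Reserves at CB −£790B, Securities +£445B
  Liabilities: Checkable deposits −£345B
So the change in currency in circulation is +£496.5 billion.

+£496.5 billion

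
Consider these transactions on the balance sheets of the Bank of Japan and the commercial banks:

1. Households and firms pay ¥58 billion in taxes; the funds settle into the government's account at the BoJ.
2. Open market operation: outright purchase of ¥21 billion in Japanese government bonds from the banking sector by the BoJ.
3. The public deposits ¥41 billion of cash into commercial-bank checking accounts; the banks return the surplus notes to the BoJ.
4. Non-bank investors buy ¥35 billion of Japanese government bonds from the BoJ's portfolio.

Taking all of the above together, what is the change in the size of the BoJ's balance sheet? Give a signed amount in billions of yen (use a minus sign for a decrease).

Government account inflow ¥58 billion: only the composition of liabilities changes → 0.
OMO purchase (from banks) ¥21 billion: a BoJ asset is acquired → +¥21B.
Currency deposit ¥41 billion: only the composition of liabilities changes → 0.
Asset sale (to non-banks) ¥35 billion: a BoJ asset is shed → −¥35B.
Net: 0 + 21 + 0 − 35 = -¥14 billion.

-¥14 billion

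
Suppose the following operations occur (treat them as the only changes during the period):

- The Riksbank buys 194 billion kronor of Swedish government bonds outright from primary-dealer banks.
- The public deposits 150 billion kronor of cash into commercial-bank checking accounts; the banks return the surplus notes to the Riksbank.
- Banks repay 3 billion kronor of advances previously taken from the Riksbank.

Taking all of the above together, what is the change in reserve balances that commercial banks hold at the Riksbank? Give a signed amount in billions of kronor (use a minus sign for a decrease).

+341 billion

OMO purchase (from banks) 194 billion kronor: the Riksbank pays by crediting reserve accounts → +194B.
Currency deposit 150 billion kronor: returned notes are swapped for reserve credit → +150B.
Discount-window repayment 3 billion kronor: repayment is debited from reserves → −3B.
Net: 194 + 150 − 3 = +341 billion.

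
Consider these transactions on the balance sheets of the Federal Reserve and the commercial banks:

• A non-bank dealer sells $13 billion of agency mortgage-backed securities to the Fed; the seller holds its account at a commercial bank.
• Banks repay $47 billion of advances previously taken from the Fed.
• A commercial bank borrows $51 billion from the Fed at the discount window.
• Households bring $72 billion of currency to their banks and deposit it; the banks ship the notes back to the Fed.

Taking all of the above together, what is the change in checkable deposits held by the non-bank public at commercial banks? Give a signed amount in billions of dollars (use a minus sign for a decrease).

+$85 billion

Fed balance sheet:
  Assets:      Securities +$13B, Loans to banks +$4B
  Liabilities: Bank reserves +$89B, Currency in circulation −$72B
Commercial banking system:
  Assets:      Reserves at CB +$89B
  Liabilities: Checkable deposits +$85B, Borrowings from CB +$4B
So the change in checkable deposits held by the non-bank public at commercial banks is +$85 billion.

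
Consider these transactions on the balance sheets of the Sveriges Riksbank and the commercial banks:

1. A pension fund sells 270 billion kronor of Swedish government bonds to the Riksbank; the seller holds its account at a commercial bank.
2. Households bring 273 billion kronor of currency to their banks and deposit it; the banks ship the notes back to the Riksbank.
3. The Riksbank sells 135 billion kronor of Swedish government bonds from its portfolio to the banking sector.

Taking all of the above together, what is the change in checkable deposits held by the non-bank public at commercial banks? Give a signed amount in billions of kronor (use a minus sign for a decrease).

+543 billion

Asset purchase (from non-banks) 270 billion kronor: non-bank counterparties' bank balances rise → +270B.
Currency deposit 273 billion kronor: non-bank counterparties' bank balances rise → +273B.
OMO sale (to banks) 135 billion kronor: the counterparty is a bank, so public deposits are unchanged → 0.
Net: 270 + 273 + 0 = +543 billion.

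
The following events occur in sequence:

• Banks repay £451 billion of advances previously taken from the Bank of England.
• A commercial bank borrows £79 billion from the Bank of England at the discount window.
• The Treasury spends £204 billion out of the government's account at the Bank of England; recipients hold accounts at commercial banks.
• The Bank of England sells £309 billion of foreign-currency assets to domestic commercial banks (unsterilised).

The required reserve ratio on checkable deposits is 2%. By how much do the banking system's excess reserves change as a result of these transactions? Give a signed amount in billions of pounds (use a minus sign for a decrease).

-£481.08 billion

Discount-window repayment £451 billion: reserves −£451B, deposits 0.
Discount-window loan £79 billion: reserves +£79B, deposits 0.
Government spending £204 billion: reserves +£204B, deposits +£204B.
FX sale £309 billion: reserves −£309B, deposits 0.
Totals: Δreserves = −£477B, Δdeposits = +£204B.
Δrequired reserves = 2% × +£204B = +£4.08B.
Δexcess reserves = Δreserves − Δrequired = −£477B − (+£4.08B) = -£481.08 billion.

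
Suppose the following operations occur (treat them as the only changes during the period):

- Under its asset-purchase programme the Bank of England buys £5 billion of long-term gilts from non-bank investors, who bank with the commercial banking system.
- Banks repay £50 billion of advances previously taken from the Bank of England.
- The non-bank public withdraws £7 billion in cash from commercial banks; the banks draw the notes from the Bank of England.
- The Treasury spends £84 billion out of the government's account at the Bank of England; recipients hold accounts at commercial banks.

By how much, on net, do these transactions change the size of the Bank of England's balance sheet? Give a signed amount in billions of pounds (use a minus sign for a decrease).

-£45 billion

Asset purchase (from non-banks) £5 billion: a Bank of England asset is acquired → +£5B.
Discount-window repayment £50 billion: a Bank of England asset is shed → −£50B.
Currency withdrawal £7 billion: only the composition of liabilities changes → 0.
Government spending £84 billion: only the composition of liabilities changes → 0.
Net: 5 − 50 + 0 + 0 = -£45 billion.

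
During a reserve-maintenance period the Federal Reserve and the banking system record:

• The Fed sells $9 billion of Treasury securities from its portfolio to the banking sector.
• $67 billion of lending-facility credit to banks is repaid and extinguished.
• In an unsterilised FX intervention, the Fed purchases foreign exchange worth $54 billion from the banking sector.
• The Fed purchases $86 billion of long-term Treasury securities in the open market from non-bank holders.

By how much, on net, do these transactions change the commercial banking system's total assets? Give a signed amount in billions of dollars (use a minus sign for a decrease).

+$19 billion

OMO sale (to banks) $9 billion: just an asset swap on bank balance sheets → 0.
Discount-window repayment $67 billion: bank balance sheets shrink → −$67B.
FX purchase $54 billion: just an asset swap on bank balance sheets → 0.
Asset purchase (from non-banks) $86 billion: bank balance sheets expand → +$86B.
Net: 0 − 67 + 0 + 86 = +$19 billion.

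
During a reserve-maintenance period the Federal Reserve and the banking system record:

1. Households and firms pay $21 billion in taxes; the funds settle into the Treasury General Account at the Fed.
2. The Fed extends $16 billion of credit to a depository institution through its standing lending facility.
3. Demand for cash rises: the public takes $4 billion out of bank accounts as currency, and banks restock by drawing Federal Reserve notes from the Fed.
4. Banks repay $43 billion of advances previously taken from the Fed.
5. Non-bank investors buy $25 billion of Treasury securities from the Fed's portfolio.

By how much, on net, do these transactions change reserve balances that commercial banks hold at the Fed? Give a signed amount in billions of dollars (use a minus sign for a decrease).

-$77 billion

Fed balance sheet:
  Assets:      Securities −$25B, Loans to banks −$27B
  Liabilities: Bank reserves −$77B, Currency in circulation +$4B, Government deposits +$21B
So the change in reserve balances that commercial banks hold at the Fed is -$77 billion.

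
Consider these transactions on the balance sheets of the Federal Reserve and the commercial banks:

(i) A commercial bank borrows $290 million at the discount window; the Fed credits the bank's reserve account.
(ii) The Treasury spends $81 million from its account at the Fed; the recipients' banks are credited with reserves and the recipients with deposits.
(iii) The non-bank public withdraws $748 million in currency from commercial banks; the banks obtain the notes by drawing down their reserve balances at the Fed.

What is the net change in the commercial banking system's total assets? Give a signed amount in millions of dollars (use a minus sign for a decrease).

Discount-window loan $290 million: bank balance sheets expand → +$290M.
Government spending $81 million: bank balance sheets expand → +$81M.
Currency withdrawal $748 million: bank balance sheets shrink → −$748M.
Net: 290 + 81 − 748 = -$377 million.

-$377 million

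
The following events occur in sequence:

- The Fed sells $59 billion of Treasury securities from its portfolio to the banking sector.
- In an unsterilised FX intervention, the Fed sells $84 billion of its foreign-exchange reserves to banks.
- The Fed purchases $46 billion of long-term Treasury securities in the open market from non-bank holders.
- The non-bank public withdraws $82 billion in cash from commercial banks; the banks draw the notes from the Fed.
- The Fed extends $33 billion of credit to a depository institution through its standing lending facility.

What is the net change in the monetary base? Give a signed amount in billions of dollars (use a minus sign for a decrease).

OMO sale (to banks) $59 billion: Fed balance sheet contracts → −$59B.
FX sale $84 billion: Fed balance sheet contracts → −$84B.
Asset purchase (from non-banks) $46 billion: Fed balance sheet expands → +$46B.
Currency withdrawal $82 billion: just a shift between currency and reserves — both are base money → 0.
Discount-window loan $33 billion: Fed balance sheet expands → +$33B.
Net: −59 − 84 + 46 + 0 + 33 = -$64 billion.

-$64 billion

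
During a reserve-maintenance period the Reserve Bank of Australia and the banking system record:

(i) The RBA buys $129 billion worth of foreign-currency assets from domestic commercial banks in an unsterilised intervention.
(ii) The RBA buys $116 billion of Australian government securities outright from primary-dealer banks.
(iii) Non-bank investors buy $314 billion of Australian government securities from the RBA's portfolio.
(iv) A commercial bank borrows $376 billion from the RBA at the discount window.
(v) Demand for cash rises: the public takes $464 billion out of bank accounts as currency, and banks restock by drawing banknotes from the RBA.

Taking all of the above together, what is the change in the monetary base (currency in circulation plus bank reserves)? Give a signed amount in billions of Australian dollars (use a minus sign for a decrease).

FX purchase $129 billion: RBA balance sheet expands → +$129B.
OMO purchase (from banks) $116 billion: RBA balance sheet expands → +$116B.
Asset sale (to non-banks) $314 billion: RBA balance sheet contracts → −$314B.
Discount-window loan $376 billion: RBA balance sheet expands → +$376B.
Currency withdrawal $464 billion: just a shift between currency and reserves — both are base money → 0.
Net: 129 + 116 − 314 + 376 + 0 = +$307 billion.

+$307 billion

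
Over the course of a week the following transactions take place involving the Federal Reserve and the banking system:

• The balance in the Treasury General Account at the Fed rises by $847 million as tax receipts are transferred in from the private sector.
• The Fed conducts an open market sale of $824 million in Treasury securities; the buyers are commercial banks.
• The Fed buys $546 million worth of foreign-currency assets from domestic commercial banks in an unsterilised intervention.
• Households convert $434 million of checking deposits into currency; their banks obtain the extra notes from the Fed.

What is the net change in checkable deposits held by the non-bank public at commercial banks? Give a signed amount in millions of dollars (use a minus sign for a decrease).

Fed balance sheet:
  Assets:      Securities −$824M, Foreign assets +$546M
  Liabilities: Bank reserves −$1559M, Currency in circulation +$434M, Government deposits +$847M
Commercial banking system:
  Assets:      Reserves at CB −$1559M, Securities +$824M, Foreign assets −$546M
  Liabilities: Checkable deposits −$1281M
So the change in checkable deposits held by the non-bank public at commercial banks is -$1281 million.

-$1281 million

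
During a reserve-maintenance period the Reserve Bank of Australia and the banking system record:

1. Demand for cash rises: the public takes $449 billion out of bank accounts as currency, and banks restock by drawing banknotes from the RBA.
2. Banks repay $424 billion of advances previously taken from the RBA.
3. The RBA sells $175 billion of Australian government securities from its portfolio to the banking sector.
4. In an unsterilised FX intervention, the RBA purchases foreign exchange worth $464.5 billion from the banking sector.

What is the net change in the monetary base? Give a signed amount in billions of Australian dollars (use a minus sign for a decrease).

-$134.5 billion

Currency withdrawal $449 billion: just a shift between currency and reserves — both are base money → 0.
Discount-window repayment $424 billion: RBA balance sheet contracts → −$424B.
OMO sale (to banks) $175 billion: RBA balance sheet contracts → −$175B.
FX purchase $464.5 billion: RBA balance sheet expands → +$464.5B.
Net: 0 − 424 − 175 + 464.5 = -$134.5 billion.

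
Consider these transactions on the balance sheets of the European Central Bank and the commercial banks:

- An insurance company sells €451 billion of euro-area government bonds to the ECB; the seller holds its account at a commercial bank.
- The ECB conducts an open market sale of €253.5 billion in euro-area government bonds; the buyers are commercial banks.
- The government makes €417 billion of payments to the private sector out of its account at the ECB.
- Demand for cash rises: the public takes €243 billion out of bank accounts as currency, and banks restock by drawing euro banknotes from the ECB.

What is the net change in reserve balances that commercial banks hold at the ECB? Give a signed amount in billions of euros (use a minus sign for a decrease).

ECB balance sheet:
  Assets:      Securities +€197.5B
  Liabilities: Bank reserves +€371.5B, Currency in circulation +€243B, Government deposits −€417B
Commercial banking system:
  Assets:      Reserves at CB +€371.5B, Securities +€253.5B
  Liabilities: Checkable deposits +€625B
So the change in reserve balances that commercial banks hold at the ECB is +€371.5 billion.

+€371.5 billion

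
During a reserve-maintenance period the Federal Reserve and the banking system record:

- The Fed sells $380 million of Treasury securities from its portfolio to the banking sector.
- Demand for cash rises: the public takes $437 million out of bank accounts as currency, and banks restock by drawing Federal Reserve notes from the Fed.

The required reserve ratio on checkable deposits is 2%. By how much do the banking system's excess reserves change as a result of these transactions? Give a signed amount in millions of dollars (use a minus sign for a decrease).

-$808.26 million

OMO sale (to banks) $380 million: reserves −$380M, deposits 0.
Currency withdrawal $437 million: reserves −$437M, deposits −$437M.
Totals: Δreserves = −$817M, Δdeposits = −$437M.
Δrequired reserves = 2% × −$437M = −$8.74M.
Δexcess reserves = Δreserves − Δrequired = −$817M − (−$8.74M) = -$808.26 million.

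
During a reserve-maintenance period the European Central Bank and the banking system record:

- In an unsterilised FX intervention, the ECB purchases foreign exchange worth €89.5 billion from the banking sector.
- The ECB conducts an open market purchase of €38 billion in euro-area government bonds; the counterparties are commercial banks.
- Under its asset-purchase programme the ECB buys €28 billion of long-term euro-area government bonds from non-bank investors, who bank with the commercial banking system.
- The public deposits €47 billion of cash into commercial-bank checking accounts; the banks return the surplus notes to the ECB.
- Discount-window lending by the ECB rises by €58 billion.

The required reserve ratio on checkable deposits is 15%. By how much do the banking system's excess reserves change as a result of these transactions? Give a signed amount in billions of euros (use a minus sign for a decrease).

+€249.25 billion

FX purchase €89.5 billion: reserves +€89.5B, deposits 0.
OMO purchase (from banks) €38 billion: reserves +€38B, deposits 0.
Asset purchase (from non-banks) €28 billion: reserves +€28B, deposits +€28B.
Currency deposit €47 billion: reserves +€47B, deposits +€47B.
Discount-window loan €58 billion: reserves +€58B, deposits 0.
Totals: Δreserves = +€260.5B, Δdeposits = +€75B.
Δrequired reserves = 15% × +€75B = +€11.25B.
Δexcess reserves = Δreserves − Δrequired = +€260.5B − (+€11.25B) = +€249.25 billion.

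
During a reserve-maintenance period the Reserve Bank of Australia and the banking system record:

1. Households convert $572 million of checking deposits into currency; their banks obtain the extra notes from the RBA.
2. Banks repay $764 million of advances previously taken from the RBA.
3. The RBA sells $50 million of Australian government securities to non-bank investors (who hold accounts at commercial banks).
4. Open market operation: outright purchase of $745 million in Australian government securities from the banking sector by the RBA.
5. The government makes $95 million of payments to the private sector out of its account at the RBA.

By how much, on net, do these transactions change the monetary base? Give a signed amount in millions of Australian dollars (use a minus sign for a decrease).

+$26 million

RBA balance sheet:
  Assets:      Securities +$695M, Loans to banks −$764M
  Liabilities: Bank reserves −$546M, Currency in circulation +$572M, Government deposits −$95M
Commercial banking system:
  Assets:      Reserves at CB −$546M, Securities −$745M
  Liabilities: Checkable deposits −$527M, Borrowings from CB −$764M
Monetary base = currency + reserves: +$572M + (−$546M) = +$26 million.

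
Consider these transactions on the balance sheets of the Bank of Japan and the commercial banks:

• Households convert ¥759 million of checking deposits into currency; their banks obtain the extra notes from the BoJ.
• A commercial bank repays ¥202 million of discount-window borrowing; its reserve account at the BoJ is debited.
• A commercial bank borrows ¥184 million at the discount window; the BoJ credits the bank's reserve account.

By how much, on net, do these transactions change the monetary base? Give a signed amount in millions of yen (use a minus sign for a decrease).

Currency withdrawal ¥759 million: just a shift between currency and reserves — both are base money → 0.
Discount-window repayment ¥202 million: BoJ balance sheet contracts → −¥202M.
Discount-window loan ¥184 million: BoJ balance sheet expands → +¥184M.
Net: 0 − 202 + 184 = -¥18 million.

-¥18 million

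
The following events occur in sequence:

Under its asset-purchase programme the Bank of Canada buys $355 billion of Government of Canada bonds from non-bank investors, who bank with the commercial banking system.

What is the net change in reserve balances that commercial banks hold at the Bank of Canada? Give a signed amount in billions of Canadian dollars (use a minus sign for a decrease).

+$355 billion

Bank of Canada balance sheet:
  Assets:      Securities +$355B
  Liabilities: Bank reserves +$355B
So the change in reserve balances that commercial banks hold at the Bank of Canada is +$355 billion.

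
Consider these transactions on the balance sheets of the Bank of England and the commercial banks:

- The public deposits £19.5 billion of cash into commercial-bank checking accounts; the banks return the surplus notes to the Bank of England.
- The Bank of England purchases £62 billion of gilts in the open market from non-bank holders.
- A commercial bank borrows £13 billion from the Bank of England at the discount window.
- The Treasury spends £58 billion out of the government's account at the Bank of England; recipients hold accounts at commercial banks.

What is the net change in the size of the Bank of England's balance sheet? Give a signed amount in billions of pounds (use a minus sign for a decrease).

+£75 billion

Currency deposit £19.5 billion: only the composition of liabilities changes → 0.
Asset purchase (from non-banks) £62 billion: a Bank of England asset is acquired → +£62B.
Discount-window loan £13 billion: a Bank of England asset is acquired → +£13B.
Government spending £58 billion: only the composition of liabilities changes → 0.
Net: 0 + 62 + 13 + 0 = +£75 billion.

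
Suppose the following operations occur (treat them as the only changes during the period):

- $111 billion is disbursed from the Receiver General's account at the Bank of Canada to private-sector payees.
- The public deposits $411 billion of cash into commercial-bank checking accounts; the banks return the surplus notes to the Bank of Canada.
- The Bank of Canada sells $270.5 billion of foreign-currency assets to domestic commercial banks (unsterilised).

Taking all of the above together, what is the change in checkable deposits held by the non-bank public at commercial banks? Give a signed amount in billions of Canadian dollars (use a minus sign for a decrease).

+$522 billion

Government spending $111 billion: non-bank counterparties' bank balances rise → +$111B.
Currency deposit $411 billion: non-bank counterparties' bank balances rise → +$411B.
FX sale $270.5 billion: the counterparty is a bank, so public deposits are unchanged → 0.
Net: 111 + 411 + 0 = +$522 billion.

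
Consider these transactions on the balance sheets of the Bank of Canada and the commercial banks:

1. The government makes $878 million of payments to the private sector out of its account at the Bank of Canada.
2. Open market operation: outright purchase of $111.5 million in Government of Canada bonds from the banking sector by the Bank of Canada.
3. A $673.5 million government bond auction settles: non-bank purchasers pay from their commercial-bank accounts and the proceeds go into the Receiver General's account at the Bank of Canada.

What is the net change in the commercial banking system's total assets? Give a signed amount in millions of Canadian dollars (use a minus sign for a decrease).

+$204.5 million

Government spending $878 million: bank balance sheets expand → +$878M.
OMO purchase (from banks) $111.5 million: just an asset swap on bank balance sheets → 0.
Government account inflow $673.5 million: bank balance sheets shrink → −$673.5M.
Net: 878 + 0 − 673.5 = +$204.5 million.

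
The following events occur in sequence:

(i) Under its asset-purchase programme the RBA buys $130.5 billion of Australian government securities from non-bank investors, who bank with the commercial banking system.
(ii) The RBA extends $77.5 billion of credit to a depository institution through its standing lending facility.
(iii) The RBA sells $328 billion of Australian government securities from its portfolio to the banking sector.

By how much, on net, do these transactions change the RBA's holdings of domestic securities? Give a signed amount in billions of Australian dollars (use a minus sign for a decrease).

-$197.5 billion

Asset purchase (from non-banks) $130.5 billion: securities added to the RBA's portfolio → +$130.5B.
Discount-window loan $77.5 billion: the RBA's securities portfolio is untouched → 0.
OMO sale (to banks) $328 billion: securities removed from the RBA's portfolio → −$328B.
Net: 130.5 + 0 − 328 = -$197.5 billion.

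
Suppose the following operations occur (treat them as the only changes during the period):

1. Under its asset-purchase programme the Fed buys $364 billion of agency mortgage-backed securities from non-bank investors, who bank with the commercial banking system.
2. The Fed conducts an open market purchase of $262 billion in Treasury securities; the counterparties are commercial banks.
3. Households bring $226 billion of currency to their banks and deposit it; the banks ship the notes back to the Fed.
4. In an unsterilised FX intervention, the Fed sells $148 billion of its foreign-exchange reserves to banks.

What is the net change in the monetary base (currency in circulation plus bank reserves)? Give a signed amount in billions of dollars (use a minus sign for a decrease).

Fed balance sheet:
  Assets:      Securities +$626B, Foreign assets −$148B
  Liabilities: Bank reserves +$704B, Currency in circulation −$226B
Commercial banking system:
  Assets:      Reserves at CB +$704B, Securities −$262B, Foreign assets +$148B
  Liabilities: Checkable deposits +$590B
Monetary base = currency + reserves: −$226B + (+$704B) = +$478 billion.

+$478 billion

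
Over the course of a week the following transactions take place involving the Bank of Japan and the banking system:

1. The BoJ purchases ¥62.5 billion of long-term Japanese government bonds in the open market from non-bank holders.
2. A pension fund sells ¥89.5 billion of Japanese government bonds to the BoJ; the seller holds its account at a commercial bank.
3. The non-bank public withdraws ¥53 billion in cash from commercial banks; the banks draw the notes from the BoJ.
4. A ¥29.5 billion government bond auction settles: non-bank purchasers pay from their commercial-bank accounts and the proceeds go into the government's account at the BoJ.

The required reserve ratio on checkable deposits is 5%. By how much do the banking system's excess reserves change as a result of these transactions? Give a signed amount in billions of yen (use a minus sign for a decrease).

+¥66.025 billion

Asset purchase (from non-banks) ¥62.5 billion: reserves +¥62.5B, deposits +¥62.5B.
Asset purchase (from non-banks) ¥89.5 billion: reserves +¥89.5B, deposits +¥89.5B.
Currency withdrawal ¥53 billion: reserves −¥53B, deposits −¥53B.
Government account inflow ¥29.5 billion: reserves −¥29.5B, deposits −¥29.5B.
Totals: Δreserves = +¥69.5B, Δdeposits = +¥69.5B.
Δrequired reserves = 5% × +¥69.5B = +¥3.475B.
Δexcess reserves = Δreserves − Δrequired = +¥69.5B − (+¥3.475B) = +¥66.025 billion.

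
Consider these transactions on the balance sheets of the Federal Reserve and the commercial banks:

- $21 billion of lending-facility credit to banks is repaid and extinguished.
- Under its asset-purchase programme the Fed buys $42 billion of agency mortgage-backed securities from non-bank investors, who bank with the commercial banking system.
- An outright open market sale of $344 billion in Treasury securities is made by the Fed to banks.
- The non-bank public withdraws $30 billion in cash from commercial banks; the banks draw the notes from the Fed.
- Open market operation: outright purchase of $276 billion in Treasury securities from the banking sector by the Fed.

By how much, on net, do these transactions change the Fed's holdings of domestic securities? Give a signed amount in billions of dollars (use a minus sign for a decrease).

-$26 billion

Fed balance sheet:
  Assets:      Securities −$26B, Loans to banks −$21B
  Liabilities: Bank reserves −$77B, Currency in circulation +$30B
So the change in the Fed's holdings of domestic securities is -$26 billion.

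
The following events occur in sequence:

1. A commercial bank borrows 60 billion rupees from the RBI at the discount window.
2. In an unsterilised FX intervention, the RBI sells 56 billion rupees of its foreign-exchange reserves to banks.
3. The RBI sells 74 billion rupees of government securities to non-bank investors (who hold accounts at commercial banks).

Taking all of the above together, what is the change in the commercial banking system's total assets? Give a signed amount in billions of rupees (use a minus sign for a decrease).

-14 billion

RBI balance sheet:
  Assets:      Securities −74B, Loans to banks +60B, Foreign assets −56B
  Liabilities: Bank reserves −70B
Commercial banking system:
  Assets:      Reserves at CB −70B, Foreign assets +56B
  Liabilities: Checkable deposits −74B, Borrowings from CB +60B
Change in total bank assets = -14 billion.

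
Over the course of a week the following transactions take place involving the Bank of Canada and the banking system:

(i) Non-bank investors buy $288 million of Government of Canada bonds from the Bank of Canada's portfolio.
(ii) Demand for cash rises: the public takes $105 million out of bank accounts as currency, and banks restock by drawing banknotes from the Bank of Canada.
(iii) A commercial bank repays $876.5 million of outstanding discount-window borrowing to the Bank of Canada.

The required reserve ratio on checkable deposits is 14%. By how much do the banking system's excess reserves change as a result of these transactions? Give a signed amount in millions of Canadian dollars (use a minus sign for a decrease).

-$1214.48 million

Asset sale (to non-banks) $288 million: reserves −$288M, deposits −$288M.
Currency withdrawal $105 million: reserves −$105M, deposits −$105M.
Discount-window repayment $876.5 million: reserves −$876.5M, deposits 0.
Totals: Δreserves = −$1269.5M, Δdeposits = −$393M.
Δrequired reserves = 14% × −$393M = −$55.02M.
Δexcess reserves = Δreserves − Δrequired = −$1269.5M − (−$55.02M) = -$1214.48 million.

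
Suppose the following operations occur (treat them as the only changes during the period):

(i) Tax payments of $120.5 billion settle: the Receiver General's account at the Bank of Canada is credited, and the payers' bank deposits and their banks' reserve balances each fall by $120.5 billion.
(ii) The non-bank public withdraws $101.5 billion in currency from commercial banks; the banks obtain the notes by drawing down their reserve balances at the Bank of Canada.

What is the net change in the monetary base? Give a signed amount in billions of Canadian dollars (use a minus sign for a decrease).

-$120.5 billion

Government account inflow $120.5 billion: reserves shift to a non-base liability → −$120.5B.
Currency withdrawal $101.5 billion: just a shift between currency and reserves — both are base money → 0.
Net: −120.5 + 0 = -$120.5 billion.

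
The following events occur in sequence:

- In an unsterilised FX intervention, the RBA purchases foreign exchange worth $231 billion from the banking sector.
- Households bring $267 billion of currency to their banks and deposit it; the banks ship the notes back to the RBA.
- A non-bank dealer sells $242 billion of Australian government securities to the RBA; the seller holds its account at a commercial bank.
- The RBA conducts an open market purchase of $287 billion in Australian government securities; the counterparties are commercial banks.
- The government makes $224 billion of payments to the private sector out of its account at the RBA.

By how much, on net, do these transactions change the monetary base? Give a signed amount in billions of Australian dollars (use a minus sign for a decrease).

FX purchase $231 billion: RBA balance sheet expands → +$231B.
Currency deposit $267 billion: just a shift between currency and reserves — both are base money → 0.
Asset purchase (from non-banks) $242 billion: RBA balance sheet expands → +$242B.
OMO purchase (from banks) $287 billion: RBA balance sheet expands → +$287B.
Government spending $224 billion: a non-base liability converts back to reserves → +$224B.
Net: 231 + 0 + 242 + 287 + 224 = +$984 billion.

+$984 billion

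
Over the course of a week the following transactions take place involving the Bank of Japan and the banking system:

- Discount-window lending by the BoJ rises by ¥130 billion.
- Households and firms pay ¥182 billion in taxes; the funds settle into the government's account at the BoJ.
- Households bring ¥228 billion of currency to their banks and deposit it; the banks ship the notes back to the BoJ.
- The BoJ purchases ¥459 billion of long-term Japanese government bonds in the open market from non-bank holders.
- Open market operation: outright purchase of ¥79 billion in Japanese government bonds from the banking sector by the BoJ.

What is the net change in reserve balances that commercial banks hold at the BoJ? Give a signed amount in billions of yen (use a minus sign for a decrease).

+¥714 billion

BoJ balance sheet:
  Assets:      Securities +¥538B, Loans to banks +¥130B
  Liabilities: Bank reserves +¥714B, Currency in circulation −¥228B, Government deposits +¥182B
So the change in reserve balances that commercial banks hold at the BoJ is +¥714 billion.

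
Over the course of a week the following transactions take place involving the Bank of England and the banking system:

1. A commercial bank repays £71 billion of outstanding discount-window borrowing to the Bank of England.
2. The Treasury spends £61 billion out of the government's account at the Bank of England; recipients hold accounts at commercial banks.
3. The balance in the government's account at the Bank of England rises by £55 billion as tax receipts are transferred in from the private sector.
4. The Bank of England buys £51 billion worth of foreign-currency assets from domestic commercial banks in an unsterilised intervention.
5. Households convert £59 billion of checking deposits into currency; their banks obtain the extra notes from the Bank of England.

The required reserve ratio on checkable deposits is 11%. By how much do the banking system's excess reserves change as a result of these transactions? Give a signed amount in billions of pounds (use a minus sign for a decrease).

Discount-window repayment £71 billion: reserves −£71B, deposits 0.
Government spending £61 billion: reserves +£61B, deposits +£61B.
Government account inflow £55 billion: reserves −£55B, deposits −£55B.
FX purchase £51 billion: reserves +£51B, deposits 0.
Currency withdrawal £59 billion: reserves −£59B, deposits −£59B.
Totals: Δreserves = −£73B, Δdeposits = −£53B.
Δrequired reserves = 11% × −£53B = −£5.83B.
Δexcess reserves = Δreserves − Δrequired = −£73B − (−£5.83B) = -£67.17 billion.

-£67.17 billion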